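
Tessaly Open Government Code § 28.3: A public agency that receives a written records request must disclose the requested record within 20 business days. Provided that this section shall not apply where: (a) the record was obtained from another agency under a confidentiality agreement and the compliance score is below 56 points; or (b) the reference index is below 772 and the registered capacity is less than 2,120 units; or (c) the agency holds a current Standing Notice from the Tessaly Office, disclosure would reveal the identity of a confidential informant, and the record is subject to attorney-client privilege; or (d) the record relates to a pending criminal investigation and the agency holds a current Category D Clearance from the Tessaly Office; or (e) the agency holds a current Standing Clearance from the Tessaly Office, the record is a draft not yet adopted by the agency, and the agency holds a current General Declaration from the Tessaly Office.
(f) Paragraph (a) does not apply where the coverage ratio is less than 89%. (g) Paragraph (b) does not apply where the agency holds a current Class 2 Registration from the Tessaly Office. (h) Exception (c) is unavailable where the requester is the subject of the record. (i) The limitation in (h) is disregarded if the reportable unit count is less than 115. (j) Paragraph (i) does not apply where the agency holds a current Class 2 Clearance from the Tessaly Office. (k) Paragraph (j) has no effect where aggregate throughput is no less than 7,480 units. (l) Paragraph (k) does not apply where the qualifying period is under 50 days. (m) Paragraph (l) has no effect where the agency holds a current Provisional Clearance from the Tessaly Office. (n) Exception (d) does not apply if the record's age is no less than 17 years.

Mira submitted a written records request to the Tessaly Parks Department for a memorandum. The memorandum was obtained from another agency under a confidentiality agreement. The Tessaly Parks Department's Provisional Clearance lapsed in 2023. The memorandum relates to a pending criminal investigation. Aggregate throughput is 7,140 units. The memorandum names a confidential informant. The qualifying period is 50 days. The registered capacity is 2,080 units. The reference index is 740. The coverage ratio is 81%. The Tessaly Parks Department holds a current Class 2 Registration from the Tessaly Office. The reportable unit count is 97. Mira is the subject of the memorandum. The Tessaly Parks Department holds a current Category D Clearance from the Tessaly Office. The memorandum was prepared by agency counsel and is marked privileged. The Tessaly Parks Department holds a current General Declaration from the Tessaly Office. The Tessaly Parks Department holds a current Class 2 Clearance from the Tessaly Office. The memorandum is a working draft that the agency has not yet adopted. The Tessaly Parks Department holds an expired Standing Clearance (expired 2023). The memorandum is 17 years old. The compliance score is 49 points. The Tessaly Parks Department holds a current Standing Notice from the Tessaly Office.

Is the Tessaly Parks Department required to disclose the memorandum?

Exception (a): the memorandum was obtained under a confidentiality agreement; the compliance score is 49 points, below the 56 points limit — every condition holds. However, paragraph (f) must be considered: (f) applies — the coverage ratio is 81%, less than the 89% limit. Exception (a) does not apply.
Exception (b) is satisfied on its face — the reference index is 740, below the 772 limit; the registered capacity is 2,080 units, less than the 2,120 units limit. Turning to paragraph (g): (g) operates against (b): a current Class 2 Registration is held. (b) is therefore removed.
All of (c)'s requirements are met (a current Standing Notice is held; the memorandum names a confidential informant; the memorandum is privileged). But applying paragraphs (h)–(m): (h) operates against (c): Mira is the subject of the memorandum. (i) would limit (h) — the reportable unit count is 97, less than the 115 limit — but (j) sets (i) aside: (j) is engaged — a current Class 2 Clearance is held. (k) is not engaged (aggregate throughput is 7,140 units, short of 7,480 units), so (j) stands. (c) is therefore removed.
All of (d)'s requirements are met (the memorandum relates to a pending investigation; a current Category D Clearance is held). But applying paragraph (n): (n) operates against (d): the record's age is 17 years, meeting the 17 years threshold. So (d) is unavailable.
Exception (e) does not apply: there is no Standing Clearance in force.
No exception is made out. the Tessaly Parks Department falls within the general rule.

Yes — the Tessaly Parks Department must disclose the memorandum.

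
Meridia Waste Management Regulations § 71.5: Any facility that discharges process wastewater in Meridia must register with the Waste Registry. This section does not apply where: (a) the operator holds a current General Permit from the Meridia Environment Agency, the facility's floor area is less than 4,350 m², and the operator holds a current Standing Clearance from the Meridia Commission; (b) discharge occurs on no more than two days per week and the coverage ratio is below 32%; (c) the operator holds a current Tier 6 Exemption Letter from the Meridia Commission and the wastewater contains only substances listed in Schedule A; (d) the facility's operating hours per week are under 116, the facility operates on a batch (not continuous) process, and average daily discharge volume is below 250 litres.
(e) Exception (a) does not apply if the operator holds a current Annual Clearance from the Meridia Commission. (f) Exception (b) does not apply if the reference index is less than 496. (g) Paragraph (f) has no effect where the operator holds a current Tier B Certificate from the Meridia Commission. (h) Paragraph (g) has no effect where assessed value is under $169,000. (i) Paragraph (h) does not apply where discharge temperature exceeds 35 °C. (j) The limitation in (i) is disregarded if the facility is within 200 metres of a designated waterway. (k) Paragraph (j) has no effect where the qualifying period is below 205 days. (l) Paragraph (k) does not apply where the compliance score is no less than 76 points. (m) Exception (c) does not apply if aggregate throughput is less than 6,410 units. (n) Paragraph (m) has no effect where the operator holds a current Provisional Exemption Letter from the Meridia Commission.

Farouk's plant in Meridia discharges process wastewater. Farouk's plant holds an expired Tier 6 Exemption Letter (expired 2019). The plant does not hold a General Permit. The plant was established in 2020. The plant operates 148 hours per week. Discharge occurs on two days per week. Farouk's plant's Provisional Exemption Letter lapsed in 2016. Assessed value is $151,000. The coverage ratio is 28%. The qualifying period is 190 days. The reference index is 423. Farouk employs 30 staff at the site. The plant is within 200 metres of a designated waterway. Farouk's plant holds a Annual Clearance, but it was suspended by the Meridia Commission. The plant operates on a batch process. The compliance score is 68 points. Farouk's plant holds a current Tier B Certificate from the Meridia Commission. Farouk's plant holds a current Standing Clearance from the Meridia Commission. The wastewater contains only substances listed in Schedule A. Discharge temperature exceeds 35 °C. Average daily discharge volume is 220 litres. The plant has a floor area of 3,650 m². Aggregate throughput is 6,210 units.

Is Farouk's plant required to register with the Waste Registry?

No — exception (b) applies; Farouk's plant is not required to register with the Waste Registry.

Exception (a) does not apply: no General Permit is held.
Exception (b) is satisfied on its face — discharge occurs on no more than two days per week; the coverage ratio is 28%, below the 32% limit. Considering the limiting provisions: (f) operates (the reference index is 423, less than the 496 limit), but yields to (g): (g) operates against (f): a current Tier B Certificate is held. (h) operates (assessed value is $151,000, under the $169,000 limit), but yields to (i): (i) applies — discharge temperature exceeds 35 °C. (j) is triggered (the plant is within 200 m of a designated waterway), but is overridden by (k): (k) operates against (j): the qualifying period is 190 days, below the 205 days limit. (l), which would lift (k), is not engaged — the compliance score is 68 points, short of 76 points. Exception (b) stands.
Exception (c) fails — there is no Tier 6 Exemption Letter in force.
Exception (d) fails — the facility's operating hours per week are 148, not under 116.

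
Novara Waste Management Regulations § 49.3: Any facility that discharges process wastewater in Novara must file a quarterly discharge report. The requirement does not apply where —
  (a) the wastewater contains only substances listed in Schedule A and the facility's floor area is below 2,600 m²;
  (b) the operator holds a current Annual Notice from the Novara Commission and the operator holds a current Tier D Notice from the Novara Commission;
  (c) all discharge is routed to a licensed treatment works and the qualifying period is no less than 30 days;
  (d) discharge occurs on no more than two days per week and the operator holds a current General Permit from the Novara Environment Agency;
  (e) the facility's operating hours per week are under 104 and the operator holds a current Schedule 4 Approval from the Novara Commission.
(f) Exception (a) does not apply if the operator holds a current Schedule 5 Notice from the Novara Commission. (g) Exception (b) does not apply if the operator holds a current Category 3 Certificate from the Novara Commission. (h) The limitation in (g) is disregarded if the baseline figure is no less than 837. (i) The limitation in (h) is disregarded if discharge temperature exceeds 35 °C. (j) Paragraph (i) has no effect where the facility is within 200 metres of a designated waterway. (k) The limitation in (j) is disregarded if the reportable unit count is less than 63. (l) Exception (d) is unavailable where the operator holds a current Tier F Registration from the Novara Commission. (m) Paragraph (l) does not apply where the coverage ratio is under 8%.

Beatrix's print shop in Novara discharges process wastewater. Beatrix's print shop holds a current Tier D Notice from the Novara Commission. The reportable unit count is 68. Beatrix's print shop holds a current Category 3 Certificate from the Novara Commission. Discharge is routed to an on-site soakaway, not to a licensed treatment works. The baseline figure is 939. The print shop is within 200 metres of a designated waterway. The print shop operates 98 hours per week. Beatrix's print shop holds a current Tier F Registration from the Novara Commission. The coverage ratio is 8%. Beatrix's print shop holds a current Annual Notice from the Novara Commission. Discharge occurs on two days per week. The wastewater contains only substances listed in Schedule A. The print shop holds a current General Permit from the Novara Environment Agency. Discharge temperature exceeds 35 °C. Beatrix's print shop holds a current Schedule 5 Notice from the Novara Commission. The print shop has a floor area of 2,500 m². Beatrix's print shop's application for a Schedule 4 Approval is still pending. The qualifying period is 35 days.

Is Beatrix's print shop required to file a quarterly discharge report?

All of (a)'s requirements are met (the wastewater is Schedule-A-only; the facility's floor area is 2,500 m², below the 2,600 m² limit). But: (f) operates against (a): a current Schedule 5 Notice is held. Exception (a) does not apply.
All of (b)'s requirements are met (a current Annual Notice is held; a current Tier D Notice is held). Applying paragraphs (g)–(k): (g) would limit (b) — a current Category 3 Certificate is held — but (h) sets (g) aside: (h) is triggered — the baseline figure is 939, meeting the 837 threshold. (i) operates (discharge temperature exceeds 35 °C), but is overridden by (j): (j) is engaged — the print shop is within 200 m of a designated waterway. (k) does not operate here (the reportable unit count is 68, not less than 63), so (j) stands. So (b) applies.
Exception (c) does not apply: discharge is not routed to a licensed treatment works.
Exception (d) is satisfied on its face — discharge occurs on no more than two days per week; a current General Permit is held. But applying paragraphs (l)–(m): (l) operates against (d): a current Tier F Registration is held. (m), which would lift (l), is inapplicable — the coverage ratio is 8%, not under 8%. So (d) is unavailable.
Exception (e) requires that the operator holds a current Schedule 4 Approval from the Novara Commission; but no current Schedule 4 Approval is held, so (e) is unavailable.

No — exception (b) applies; Beatrix's print shop is not required to file a quarterly discharge report.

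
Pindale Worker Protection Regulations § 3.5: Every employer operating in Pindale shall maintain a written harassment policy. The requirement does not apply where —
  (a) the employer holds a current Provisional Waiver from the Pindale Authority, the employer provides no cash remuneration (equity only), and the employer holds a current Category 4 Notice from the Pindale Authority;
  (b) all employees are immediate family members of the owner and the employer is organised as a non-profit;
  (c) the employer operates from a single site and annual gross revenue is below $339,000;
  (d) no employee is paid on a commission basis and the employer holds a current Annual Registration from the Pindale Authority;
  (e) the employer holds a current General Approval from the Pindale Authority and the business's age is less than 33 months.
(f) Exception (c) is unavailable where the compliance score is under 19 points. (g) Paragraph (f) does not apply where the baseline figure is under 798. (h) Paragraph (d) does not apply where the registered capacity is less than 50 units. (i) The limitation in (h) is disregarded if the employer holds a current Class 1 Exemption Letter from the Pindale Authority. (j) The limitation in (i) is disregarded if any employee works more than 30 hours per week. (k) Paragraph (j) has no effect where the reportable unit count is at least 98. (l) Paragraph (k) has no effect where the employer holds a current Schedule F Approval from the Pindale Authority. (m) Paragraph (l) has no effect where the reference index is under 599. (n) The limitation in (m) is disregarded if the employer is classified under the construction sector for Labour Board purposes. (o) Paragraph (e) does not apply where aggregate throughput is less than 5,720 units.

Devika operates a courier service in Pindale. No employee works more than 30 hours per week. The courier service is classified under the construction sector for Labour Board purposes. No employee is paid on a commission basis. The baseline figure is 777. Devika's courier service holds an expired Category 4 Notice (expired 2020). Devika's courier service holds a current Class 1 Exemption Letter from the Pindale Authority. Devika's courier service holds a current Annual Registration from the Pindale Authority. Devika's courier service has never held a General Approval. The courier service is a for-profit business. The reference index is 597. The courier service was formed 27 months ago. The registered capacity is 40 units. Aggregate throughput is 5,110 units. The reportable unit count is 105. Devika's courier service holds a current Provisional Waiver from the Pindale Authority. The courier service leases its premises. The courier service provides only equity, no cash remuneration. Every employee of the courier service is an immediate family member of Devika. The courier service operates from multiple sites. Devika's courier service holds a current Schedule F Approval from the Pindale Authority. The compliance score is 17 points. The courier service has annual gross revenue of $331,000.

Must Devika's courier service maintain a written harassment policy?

Exception (a) requires that the employer holds a current Category 4 Notice from the Pindale Authority; but the Category 4 Notice is not current, so (a) is unavailable.
Exception (b) requires that the employer is organised as a non-profit; but the employer is for-profit, so (b) is unavailable.
Exception (c) requires that the employer operates from a single site; but the employer operates from multiple sites, so (c) is unavailable.
Exception (d)'s conditions are all satisfied: no employee is paid on commission; a current Annual Registration is held. Applying paragraphs (h)–(n): (h) would limit (d) — the registered capacity is 40 units, less than the 50 units limit — but (i) sets (h) aside: (i) is engaged — a current Class 1 Exemption Letter is held. (j), which would lift (i), is inapplicable — no employee exceeds 30 hours/week. Exception (d) stands.
Exception (e) does not apply: the General Approval is not current.

No — exception (d) applies; Devika's courier service is not required to maintain a written harassment policy.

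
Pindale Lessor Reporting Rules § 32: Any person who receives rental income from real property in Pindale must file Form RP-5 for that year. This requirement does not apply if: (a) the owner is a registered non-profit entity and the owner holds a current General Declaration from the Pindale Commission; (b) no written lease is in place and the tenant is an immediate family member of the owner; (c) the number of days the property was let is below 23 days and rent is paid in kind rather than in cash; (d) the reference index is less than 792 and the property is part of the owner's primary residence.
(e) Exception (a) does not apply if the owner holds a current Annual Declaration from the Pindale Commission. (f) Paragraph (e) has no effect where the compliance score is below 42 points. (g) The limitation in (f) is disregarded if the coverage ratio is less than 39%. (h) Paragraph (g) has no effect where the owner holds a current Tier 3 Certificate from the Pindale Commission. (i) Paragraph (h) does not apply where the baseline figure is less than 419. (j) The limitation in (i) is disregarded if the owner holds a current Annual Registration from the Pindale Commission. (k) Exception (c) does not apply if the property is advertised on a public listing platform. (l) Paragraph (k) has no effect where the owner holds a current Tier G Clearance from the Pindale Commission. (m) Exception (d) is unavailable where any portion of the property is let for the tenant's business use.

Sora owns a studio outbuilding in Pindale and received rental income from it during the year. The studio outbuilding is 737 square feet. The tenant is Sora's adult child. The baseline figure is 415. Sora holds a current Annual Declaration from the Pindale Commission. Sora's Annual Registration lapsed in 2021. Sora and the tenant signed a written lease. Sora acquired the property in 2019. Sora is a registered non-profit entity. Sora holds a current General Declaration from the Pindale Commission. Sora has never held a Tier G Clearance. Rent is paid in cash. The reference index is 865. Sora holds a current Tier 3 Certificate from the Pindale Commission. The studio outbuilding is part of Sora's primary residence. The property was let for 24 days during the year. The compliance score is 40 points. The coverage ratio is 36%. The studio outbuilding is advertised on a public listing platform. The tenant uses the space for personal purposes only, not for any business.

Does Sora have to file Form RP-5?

Yes — Sora must file Form RP-5.

Exception (a): Sora is a registered non-profit; a current General Declaration is held — every condition holds. But applying paragraphs (e)–(j): (e) operates — a current Annual Declaration is held. (f) applies (the compliance score is 40 points, below the 42 points limit), but is itself disapplied by (g): (g) operates against (f): the coverage ratio is 36%, less than the 39% limit. (h) is triggered (a current Tier 3 Certificate is held), but is itself disapplied by (i): (i) operates against (h): the baseline figure is 415, less than the 419 limit. (j) is not triggered (no current Annual Registration is held), so (i) stands. Exception (a) does not apply.
Exception (b) requires that no written lease is in place; but a written lease is in place, so (b) is unavailable.
Exception (c) does not apply: the number of days the property was let is 24 days, not below 23 days.
Exception (d) does not apply: the reference index is 865, not less than 792.
No exception applies. The general rule governs.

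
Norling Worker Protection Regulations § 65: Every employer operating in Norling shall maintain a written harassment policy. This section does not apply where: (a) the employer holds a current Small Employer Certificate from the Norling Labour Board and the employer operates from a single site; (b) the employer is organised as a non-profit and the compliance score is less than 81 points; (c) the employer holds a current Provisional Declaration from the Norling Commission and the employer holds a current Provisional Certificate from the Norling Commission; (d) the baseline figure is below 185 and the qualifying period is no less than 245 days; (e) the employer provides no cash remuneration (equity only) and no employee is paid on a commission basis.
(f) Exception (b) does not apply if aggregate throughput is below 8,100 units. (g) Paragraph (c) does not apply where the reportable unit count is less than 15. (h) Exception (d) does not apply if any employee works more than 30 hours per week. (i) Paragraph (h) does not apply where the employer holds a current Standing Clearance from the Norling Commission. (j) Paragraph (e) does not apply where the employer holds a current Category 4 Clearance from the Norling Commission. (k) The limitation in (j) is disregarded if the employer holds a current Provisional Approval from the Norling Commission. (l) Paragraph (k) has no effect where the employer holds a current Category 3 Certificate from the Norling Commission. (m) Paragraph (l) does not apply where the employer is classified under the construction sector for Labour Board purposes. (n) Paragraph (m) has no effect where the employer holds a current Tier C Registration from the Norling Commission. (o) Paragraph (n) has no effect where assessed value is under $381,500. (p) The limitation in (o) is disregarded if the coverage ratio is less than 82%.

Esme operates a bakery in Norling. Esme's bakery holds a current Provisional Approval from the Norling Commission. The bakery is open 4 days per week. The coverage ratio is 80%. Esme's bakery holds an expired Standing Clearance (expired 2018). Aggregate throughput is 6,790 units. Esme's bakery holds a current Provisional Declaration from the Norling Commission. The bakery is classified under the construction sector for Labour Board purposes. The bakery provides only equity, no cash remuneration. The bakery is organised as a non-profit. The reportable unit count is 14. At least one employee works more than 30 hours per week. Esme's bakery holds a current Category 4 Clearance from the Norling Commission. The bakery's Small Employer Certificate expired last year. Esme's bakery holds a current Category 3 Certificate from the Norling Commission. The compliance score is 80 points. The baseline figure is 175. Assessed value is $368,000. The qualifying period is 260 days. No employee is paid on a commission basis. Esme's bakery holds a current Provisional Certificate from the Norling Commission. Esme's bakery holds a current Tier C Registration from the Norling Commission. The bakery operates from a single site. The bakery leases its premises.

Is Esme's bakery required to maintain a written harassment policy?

Yes — Esme's bakery must maintain a written harassment policy.

Exception (a) requires that the employer holds a current Small Employer Certificate from the Norling Labour Board; but the Small Employer Certificate has expired, so (a) is unavailable.
Exception (b) is satisfied on its face — the employer is a non-profit; the compliance score is 80 points, less than the 81 points limit. Turning to paragraph (f): (f) is triggered — aggregate throughput is 6,790 units, below the 8,100 units limit. (b) is therefore removed.
All of (c)'s requirements are met (a current Provisional Declaration is held; a current Provisional Certificate is held). But applying paragraph (g): (g) operates against (c): the reportable unit count is 14, less than the 15 limit. (c) is therefore removed.
Exception (d)'s conditions are all satisfied: the baseline figure is 175, below the 185 limit; the qualifying period is 260 days, meeting the 245 days threshold. Turning to paragraphs (h)–(i): (h) operates against (d): at least one employee exceeds 30 hours/week. (i), which would lift (h), is not triggered — the Standing Clearance is not current. So (d) is unavailable.
All of (e)'s requirements are met (remuneration is equity-only; no employee is paid on commission). However, paragraphs (j)–(p) must be considered: (j) operates against (e): a current Category 4 Clearance is held. (k) would limit (j) — a current Provisional Approval is held — but (l) sets (k) aside: (l) is engaged — a current Category 3 Certificate is held. (m) operates (the bakery is classified under the construction sector), but yields to (n): (n) operates against (m): a current Tier C Registration is held. (o) applies (assessed value is $368,000, under the $381,500 limit), but is overridden by (p): (p) is engaged — the coverage ratio is 80%, less than the 82% limit. So (e) is unavailable.
Every exception is unavailable, so the rule governs.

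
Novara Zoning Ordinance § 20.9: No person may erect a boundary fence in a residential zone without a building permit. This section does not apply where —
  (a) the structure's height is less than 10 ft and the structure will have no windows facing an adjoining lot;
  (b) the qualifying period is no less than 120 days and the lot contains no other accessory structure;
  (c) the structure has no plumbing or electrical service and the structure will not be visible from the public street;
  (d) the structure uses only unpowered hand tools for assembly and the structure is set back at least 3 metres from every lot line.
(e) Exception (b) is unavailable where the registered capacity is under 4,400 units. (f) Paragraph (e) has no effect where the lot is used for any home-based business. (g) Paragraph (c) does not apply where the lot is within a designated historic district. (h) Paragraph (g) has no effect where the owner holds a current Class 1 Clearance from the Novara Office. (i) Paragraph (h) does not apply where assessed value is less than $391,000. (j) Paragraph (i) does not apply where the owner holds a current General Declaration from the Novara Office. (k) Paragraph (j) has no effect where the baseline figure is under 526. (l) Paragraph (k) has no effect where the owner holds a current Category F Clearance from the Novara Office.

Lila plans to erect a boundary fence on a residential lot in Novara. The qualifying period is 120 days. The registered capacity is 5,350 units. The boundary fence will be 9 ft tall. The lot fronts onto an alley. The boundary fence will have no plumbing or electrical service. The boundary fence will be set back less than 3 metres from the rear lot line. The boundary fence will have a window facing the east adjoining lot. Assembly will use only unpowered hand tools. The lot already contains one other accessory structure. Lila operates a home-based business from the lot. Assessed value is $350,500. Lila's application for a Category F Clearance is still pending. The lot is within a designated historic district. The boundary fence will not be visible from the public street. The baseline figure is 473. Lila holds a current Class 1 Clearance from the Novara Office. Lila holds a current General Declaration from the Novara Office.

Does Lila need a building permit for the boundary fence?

Yes — Lila must obtain a building permit.

Exception (a) does not apply: a window faces an adjoining lot.
Exception (b) does not apply: the lot already has another accessory structure.
All of (c)'s requirements are met (there is no plumbing or electrical service; the structure will not be visible from the street). Turning to paragraphs (g)–(l): (g) operates against (c): the lot is in a historic district. (h) applies (a current Class 1 Clearance is held), but is itself disapplied by (i): (i) is triggered — assessed value is $350,500, less than the $391,000 limit. (j) is engaged (a current General Declaration is held), but yields to (k): (k) operates against (j): the baseline figure is 473, under the 526 limit. (l), which would lift (k), does not operate here — there is no Category F Clearance in force. So (c) is unavailable.
Exception (d) does not apply: the rear setback is under 3 m.
No exception displaces § 20.9.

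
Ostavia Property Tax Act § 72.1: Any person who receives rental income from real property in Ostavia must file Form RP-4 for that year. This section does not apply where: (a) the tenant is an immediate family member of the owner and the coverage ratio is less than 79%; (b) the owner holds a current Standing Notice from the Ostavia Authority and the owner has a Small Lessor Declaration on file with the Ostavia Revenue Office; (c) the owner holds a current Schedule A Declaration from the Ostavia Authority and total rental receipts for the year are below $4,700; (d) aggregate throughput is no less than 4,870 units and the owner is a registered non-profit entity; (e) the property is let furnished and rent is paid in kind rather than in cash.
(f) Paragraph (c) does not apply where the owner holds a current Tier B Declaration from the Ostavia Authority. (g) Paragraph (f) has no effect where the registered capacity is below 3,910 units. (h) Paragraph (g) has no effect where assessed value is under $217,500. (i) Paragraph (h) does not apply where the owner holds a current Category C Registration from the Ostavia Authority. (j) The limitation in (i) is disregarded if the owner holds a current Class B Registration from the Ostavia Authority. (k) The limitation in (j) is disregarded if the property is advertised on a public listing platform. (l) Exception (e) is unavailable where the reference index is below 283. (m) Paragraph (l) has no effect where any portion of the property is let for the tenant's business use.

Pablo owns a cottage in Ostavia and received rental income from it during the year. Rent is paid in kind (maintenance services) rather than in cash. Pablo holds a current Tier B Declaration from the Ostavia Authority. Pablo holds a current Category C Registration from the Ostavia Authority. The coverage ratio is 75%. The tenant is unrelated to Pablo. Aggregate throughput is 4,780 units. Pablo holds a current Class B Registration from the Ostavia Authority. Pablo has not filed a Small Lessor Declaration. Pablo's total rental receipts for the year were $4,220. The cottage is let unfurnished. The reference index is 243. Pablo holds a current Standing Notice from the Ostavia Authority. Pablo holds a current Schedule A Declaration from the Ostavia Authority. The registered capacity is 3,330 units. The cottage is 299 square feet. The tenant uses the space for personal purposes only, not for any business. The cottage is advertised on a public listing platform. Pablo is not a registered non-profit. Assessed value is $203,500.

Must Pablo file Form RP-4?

Exception (a) requires that the tenant is an immediate family member of the owner; but the tenant is unrelated to the owner, so (a) is unavailable.
Exception (b) does not apply: no Small Lessor Declaration is on file.
Exception (c): a current Schedule A Declaration is held; total rental receipts for the year are $4,220, below the $4,700 limit — every condition holds. Considering the limiting provisions: (f) is triggered (a current Tier B Declaration is held), but is overridden by (g): (g) is triggered — the registered capacity is 3,330 units, below the 3,910 units limit. (h) operates (assessed value is $203,500, under the $217,500 limit), but is set aside by (i): (i) operates against (h): a current Category C Registration is held. (j) would limit (i) — a current Class B Registration is held — but (k) sets (j) aside: (k) operates against (j): the property is publicly advertised. So (c) applies.
Exception (d) does not apply: aggregate throughput is 4,780 units, short of 4,870 units.
Exception (e) requires that the property is let furnished; but the property is let unfurnished, so (e) is unavailable.

No — exception (c) applies; Pablo is not required to file Form RP-4.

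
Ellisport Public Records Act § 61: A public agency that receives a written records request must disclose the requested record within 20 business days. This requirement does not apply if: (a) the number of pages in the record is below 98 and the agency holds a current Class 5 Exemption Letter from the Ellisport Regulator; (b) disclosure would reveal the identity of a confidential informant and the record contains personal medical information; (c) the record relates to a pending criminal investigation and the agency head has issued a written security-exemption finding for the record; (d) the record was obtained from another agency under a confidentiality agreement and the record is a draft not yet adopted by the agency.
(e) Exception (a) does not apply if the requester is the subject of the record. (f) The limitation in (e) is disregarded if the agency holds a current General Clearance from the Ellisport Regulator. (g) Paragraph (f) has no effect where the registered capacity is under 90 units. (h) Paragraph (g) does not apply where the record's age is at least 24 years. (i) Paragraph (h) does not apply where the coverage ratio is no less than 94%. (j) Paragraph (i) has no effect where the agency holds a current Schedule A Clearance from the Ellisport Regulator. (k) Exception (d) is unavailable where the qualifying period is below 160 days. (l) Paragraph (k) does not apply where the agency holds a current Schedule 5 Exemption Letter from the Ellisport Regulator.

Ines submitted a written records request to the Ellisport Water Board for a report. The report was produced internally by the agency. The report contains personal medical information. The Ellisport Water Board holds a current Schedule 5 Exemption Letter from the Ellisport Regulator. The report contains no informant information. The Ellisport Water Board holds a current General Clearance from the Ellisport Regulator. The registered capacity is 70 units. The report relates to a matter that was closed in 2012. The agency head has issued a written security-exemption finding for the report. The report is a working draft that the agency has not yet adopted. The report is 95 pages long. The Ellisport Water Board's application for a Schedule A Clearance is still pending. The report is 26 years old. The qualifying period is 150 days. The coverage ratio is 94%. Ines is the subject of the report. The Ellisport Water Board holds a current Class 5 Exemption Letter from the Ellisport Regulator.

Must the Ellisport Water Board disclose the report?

Exception (a): the number of pages in the record is 95, below the 98 limit; a current Class 5 Exemption Letter is held — every condition holds. But applying paragraphs (e)–(j): (e) operates against (a): Ines is the subject of the report. (f) would limit (e) — a current General Clearance is held — but (g) sets (f) aside: (g) is engaged — the registered capacity is 70 units, under the 90 units limit. (h) would limit (g) — the record's age is 26 years, meeting the 24 years threshold — but (i) sets (h) aside: (i) is triggered — the coverage ratio is 94%, meeting the 94% threshold. (j) is not engaged (the Schedule A Clearance is not current), so (i) stands. (a) is therefore removed.
Exception (b) requires that disclosure would reveal the identity of a confidential informant; but the report contains no informant information, so (b) is unavailable.
Exception (c) fails — the report relates to a closed matter.
Exception (d) fails — the report was produced internally.
No exception is made out. the Ellisport Water Board falls within the general rule.

Yes — the Ellisport Water Board must disclose the report.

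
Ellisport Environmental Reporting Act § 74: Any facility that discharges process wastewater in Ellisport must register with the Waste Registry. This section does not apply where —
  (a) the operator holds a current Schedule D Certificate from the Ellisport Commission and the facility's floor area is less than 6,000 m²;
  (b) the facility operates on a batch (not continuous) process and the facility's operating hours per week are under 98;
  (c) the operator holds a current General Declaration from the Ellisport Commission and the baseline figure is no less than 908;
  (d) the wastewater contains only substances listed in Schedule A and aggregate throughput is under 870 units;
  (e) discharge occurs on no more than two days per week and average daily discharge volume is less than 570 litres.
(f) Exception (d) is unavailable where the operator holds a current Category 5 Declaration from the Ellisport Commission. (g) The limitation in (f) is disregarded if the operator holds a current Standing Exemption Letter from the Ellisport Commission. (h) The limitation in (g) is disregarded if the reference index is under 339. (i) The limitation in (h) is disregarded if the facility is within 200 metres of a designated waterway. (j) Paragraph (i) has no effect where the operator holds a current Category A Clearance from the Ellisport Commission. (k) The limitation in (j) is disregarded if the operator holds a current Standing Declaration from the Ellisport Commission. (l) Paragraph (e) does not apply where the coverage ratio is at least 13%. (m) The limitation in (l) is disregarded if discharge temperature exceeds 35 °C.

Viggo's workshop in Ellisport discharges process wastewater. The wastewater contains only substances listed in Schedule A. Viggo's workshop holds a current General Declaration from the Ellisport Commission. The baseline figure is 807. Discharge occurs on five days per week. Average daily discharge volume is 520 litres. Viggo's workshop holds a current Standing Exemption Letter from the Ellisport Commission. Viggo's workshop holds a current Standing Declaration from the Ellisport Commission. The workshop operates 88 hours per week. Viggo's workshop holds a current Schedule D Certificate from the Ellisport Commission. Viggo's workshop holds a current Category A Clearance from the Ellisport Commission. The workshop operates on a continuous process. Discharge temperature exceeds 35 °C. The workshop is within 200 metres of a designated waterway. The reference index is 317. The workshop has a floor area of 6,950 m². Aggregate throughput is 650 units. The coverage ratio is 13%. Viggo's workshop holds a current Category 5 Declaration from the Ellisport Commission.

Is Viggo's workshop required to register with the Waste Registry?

No — exception (d) applies; Viggo's workshop is not required to register with the Waste Registry.

Exception (a) does not apply: the facility's floor area is 6,950 m², not less than 6,000 m².
Exception (b) requires that the facility operates on a batch (not continuous) process; but the facility operates on a continuous process, so (b) is unavailable.
Exception (c) requires that the baseline figure is no less than 908; but the baseline figure is 807, short of 908, so (c) is unavailable.
Exception (d)'s conditions are all satisfied: the wastewater is Schedule-A-only; aggregate throughput is 650 units, under the 870 units limit. Under paragraphs (f)–(k): (f) would limit (d) — a current Category 5 Declaration is held — but (g) sets (f) aside: (g) operates — a current Standing Exemption Letter is held. (h) would limit (g) — the reference index is 317, under the 339 limit — but (i) sets (h) aside: (i) operates against (h): the workshop is within 200 m of a designated waterway. (j) is triggered (a current Category A Clearance is held), but yields to (k): (k) operates — a current Standing Declaration is held. (d) remains available.
Exception (e) requires that discharge occurs on no more than two days per week; but discharge occurs on five days per week, so (e) is unavailable.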